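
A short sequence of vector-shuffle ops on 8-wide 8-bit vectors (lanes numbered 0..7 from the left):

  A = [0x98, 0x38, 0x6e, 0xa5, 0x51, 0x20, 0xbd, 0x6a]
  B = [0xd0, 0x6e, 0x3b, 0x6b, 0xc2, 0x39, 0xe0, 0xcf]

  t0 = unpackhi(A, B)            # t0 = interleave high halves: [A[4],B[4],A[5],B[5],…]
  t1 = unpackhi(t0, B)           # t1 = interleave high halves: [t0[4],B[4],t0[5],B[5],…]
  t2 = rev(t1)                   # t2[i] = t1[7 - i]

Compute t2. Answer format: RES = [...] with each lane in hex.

→ t0 |51|c2|20|39|bd|e0|6a|cf|
→ t1 |bd|c2|e0|39|6a|e0|cf|cf|
→ t2 |cf|cf|e0|6a|39|e0|c2|bd|

RES = [0xcf, 0xcf, 0xe0, 0x6a, 0x39, 0xe0, 0xc2, 0xbd]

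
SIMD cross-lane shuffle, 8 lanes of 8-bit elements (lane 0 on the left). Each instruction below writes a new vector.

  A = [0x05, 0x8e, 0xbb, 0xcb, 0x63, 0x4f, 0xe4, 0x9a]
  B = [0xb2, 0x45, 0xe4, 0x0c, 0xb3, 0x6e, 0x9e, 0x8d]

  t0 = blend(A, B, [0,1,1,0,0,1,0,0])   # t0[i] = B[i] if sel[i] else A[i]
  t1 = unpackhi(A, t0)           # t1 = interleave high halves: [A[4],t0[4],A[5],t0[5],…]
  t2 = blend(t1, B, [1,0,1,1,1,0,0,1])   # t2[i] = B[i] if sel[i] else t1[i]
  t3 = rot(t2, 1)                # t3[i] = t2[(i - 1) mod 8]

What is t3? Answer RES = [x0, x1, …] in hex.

t0 = [0x05, 0x45, 0xe4, 0xcb, 0x63, 0x6e, 0xe4, 0x9a]
t1 = [0x63, 0x63, 0x4f, 0x6e, 0xe4, 0xe4, 0x9a, 0x9a]
t2 = [0xb2, 0x63, 0xe4, 0x0c, 0xb3, 0xe4, 0x9a, 0x8d]
t3 = [0x8d, 0xb2, 0x63, 0xe4, 0x0c, 0xb3, 0xe4, 0x9a]

RES = [0x8d, 0xb2, 0x63, 0xe4, 0x0c, 0xb3, 0xe4, 0x9a]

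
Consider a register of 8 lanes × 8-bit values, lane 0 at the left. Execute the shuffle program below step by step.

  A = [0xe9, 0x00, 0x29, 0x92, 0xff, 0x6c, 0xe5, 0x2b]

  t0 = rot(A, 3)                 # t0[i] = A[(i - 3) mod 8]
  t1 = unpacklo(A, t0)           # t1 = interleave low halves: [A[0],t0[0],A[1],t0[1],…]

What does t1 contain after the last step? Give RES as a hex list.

→ t0 |6c|e5|2b|e9|00|29|92|ff|
→ t1 |e9|6c|00|e5|29|2b|92|e9|

RES = [ 0xe9  0x6c  0x00  0xe5  0x29  0x2b  0x92  0xe9 ]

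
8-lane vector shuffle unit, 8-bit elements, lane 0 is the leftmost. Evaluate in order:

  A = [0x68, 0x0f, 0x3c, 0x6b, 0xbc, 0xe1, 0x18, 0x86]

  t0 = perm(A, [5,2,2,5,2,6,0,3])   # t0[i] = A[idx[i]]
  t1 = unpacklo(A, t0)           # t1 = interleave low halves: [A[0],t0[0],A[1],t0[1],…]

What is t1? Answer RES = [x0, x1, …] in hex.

RES = [ 0x68  0xe1  0x0f  0x3c  0x3c  0x3c  0x6b  0xe1 ]

→ t0 |e1|3c|3c|e1|3c|18|68|6b|
→ t1 |68|e1|0f|3c|3c|3c|6b|e1|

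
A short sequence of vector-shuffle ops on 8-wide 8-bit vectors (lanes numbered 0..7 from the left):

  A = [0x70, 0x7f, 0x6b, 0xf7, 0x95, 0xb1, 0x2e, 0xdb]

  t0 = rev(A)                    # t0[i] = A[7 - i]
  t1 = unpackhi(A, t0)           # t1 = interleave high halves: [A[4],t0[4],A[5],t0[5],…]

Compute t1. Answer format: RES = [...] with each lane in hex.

RES = [0x95, 0xf7, 0xb1, 0x6b, 0x2e, 0x7f, 0xdb, 0x70]

  t0: db 2e b1 95 f7 6b 7f 70
  t1: 95 f7 b1 6b 2e 7f db 70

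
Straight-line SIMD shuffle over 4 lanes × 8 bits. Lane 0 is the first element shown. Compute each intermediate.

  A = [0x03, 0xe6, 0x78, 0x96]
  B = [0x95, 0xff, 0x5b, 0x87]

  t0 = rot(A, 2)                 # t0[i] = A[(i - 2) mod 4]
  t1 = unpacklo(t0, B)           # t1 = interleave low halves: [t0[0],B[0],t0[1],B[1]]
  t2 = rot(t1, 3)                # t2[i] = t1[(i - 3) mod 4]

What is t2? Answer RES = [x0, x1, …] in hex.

RES = [0x95, 0x96, 0xff, 0x78]

  t0: 78 96 03 e6
  t1: 78 95 96 ff
  t2: 95 96 ff 78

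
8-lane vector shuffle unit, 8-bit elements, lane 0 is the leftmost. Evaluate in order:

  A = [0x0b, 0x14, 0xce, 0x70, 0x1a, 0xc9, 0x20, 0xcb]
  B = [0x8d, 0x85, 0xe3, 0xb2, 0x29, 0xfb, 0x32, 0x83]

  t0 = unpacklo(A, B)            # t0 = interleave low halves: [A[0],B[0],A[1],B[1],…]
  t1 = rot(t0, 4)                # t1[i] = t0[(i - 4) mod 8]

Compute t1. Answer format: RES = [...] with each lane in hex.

  t0: 0b 8d 14 85 ce e3 70 b2
  t1: ce e3 70 b2 0b 8d 14 85

RES = [0xce, 0xe3, 0x70, 0xb2, 0x0b, 0x8d, 0x14, 0x85]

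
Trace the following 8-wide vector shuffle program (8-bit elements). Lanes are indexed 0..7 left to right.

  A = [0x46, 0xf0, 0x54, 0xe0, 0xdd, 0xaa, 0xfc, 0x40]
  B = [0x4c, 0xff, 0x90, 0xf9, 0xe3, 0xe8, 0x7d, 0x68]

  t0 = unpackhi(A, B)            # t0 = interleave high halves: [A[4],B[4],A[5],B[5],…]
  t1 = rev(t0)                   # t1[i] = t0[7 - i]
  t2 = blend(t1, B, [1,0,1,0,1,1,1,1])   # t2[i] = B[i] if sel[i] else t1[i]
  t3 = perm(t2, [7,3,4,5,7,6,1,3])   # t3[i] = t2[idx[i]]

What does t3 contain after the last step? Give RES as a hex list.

RES = [ 0x68  0xfc  0xe3  0xe8  0x68  0x7d  0x40  0xfc ]

t0 = [0xdd, 0xe3, 0xaa, 0xe8, 0xfc, 0x7d, 0x40, 0x68]
t1 = [0x68, 0x40, 0x7d, 0xfc, 0xe8, 0xaa, 0xe3, 0xdd]
t2 = [0x4c, 0x40, 0x90, 0xfc, 0xe3, 0xe8, 0x7d, 0x68]
t3 = [0x68, 0xfc, 0xe3, 0xe8, 0x68, 0x7d, 0x40, 0xfc]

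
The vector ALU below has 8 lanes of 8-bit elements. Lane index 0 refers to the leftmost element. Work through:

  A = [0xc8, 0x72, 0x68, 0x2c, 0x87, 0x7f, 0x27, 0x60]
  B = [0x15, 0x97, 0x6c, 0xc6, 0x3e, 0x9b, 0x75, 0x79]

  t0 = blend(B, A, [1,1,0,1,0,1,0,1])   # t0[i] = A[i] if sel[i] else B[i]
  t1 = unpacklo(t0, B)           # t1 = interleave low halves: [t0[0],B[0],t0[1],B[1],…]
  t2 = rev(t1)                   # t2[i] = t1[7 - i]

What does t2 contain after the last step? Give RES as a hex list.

  t0: c8 72 6c 2c 3e 7f 75 60
  t1: c8 15 72 97 6c 6c 2c c6
  t2: c6 2c 6c 6c 97 72 15 c8

RES = [0xc6, 0x2c, 0x6c, 0x6c, 0x97, 0x72, 0x15, 0xc8]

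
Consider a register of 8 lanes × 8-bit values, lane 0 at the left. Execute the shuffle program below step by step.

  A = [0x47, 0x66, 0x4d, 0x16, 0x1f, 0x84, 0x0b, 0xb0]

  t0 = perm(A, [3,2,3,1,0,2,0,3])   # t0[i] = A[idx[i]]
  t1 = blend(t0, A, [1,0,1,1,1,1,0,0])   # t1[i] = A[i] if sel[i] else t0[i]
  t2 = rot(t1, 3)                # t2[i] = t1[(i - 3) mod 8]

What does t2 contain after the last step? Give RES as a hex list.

t0 = [0x16, 0x4d, 0x16, 0x66, 0x47, 0x4d, 0x47, 0x16]
t1 = [0x47, 0x4d, 0x4d, 0x16, 0x1f, 0x84, 0x47, 0x16]
t2 = [0x84, 0x47, 0x16, 0x47, 0x4d, 0x4d, 0x16, 0x1f]

RES = [0x84, 0x47, 0x16, 0x47, 0x4d, 0x4d, 0x16, 0x1f]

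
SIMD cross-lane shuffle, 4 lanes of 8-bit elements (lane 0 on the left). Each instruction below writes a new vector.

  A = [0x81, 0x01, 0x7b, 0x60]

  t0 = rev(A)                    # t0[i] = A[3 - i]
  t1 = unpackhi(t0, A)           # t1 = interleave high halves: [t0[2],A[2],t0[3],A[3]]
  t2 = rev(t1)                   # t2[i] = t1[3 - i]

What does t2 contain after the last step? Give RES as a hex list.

t0 = [0x60, 0x7b, 0x01, 0x81]
t1 = [0x01, 0x7b, 0x81, 0x60]
t2 = [0x60, 0x81, 0x7b, 0x01]

RES = [ 0x60  0x81  0x7b  0x01 ]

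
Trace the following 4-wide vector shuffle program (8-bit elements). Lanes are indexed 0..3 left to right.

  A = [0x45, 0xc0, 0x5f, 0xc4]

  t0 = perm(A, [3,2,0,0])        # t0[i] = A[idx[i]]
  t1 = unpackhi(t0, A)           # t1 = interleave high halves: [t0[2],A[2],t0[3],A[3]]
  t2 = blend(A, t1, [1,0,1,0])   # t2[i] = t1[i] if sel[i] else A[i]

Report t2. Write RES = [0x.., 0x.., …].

RES = [0x45, 0xc0, 0x45, 0xc4]

→ t0 |c4|5f|45|45|
→ t1 |45|5f|45|c4|
→ t2 |45|c0|45|c4|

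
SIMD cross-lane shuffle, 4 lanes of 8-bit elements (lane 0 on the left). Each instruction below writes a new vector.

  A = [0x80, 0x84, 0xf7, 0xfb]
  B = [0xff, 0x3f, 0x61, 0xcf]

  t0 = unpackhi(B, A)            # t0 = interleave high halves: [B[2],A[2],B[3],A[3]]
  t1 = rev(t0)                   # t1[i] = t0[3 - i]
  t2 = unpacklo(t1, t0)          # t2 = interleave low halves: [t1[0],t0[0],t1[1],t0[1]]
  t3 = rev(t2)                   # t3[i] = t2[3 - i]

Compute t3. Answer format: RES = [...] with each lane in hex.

RES = [ 0xf7  0xcf  0x61  0xfb ]

→ t0 |61|f7|cf|fb|
→ t1 |fb|cf|f7|61|
→ t2 |fb|61|cf|f7|
→ t3 |f7|cf|61|fb|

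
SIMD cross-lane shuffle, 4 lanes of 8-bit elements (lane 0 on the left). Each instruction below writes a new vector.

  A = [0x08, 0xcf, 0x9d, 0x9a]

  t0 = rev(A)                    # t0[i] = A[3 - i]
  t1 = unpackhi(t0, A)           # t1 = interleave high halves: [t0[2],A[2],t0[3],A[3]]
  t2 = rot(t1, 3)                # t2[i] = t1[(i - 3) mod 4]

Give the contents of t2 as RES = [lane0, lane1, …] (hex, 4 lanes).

  t0: 9a 9d cf 08
  t1: cf 9d 08 9a
  t2: 9d 08 9a cf

RES = [ 0x9d  0x08  0x9a  0xcf ]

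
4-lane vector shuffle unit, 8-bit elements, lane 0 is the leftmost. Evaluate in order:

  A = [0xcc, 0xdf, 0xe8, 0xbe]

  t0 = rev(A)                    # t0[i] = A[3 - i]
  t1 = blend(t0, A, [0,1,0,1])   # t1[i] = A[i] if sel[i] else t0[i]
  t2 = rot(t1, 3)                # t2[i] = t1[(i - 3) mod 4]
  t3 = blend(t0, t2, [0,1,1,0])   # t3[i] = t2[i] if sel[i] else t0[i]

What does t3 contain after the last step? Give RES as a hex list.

  t0: be e8 df cc
  t1: be df df be
  t2: df df be be
  t3: be df be cc

RES = [ 0xbe  0xdf  0xbe  0xcc ]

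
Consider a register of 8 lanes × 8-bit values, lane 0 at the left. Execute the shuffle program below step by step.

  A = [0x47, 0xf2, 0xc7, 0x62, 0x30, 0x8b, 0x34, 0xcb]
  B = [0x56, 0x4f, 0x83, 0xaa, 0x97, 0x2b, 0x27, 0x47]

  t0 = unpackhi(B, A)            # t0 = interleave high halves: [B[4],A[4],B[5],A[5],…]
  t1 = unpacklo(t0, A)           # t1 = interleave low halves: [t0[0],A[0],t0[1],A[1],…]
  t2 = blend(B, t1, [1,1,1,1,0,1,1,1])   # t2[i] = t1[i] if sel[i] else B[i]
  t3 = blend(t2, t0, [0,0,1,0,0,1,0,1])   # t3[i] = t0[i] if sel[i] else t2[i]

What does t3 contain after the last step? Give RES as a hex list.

RES = [0x97, 0x47, 0x2b, 0xf2, 0x97, 0x34, 0x8b, 0xcb]

  t0: 97 30 2b 8b 27 34 47 cb
  t1: 97 47 30 f2 2b c7 8b 62
  t2: 97 47 30 f2 97 c7 8b 62
  t3: 97 47 2b f2 97 34 8b cb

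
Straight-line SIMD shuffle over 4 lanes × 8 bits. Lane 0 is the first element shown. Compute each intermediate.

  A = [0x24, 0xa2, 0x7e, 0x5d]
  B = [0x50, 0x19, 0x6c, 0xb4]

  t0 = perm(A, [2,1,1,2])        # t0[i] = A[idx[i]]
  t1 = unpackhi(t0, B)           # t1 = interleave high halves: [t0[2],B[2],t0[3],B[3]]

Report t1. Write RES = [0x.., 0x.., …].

RES = [0xa2, 0x6c, 0x7e, 0xb4]

→ t0 |7e|a2|a2|7e|
→ t1 |a2|6c|7e|b4|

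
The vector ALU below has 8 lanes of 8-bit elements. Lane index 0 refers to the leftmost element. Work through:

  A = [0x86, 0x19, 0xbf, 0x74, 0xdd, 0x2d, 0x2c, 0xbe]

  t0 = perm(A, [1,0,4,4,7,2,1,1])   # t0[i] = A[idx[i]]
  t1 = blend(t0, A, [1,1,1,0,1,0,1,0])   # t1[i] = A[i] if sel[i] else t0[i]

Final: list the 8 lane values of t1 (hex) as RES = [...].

RES = [ 0x86  0x19  0xbf  0xdd  0xdd  0xbf  0x2c  0x19 ]

→ t0 |19|86|dd|dd|be|bf|19|19|
→ t1 |86|19|bf|dd|dd|bf|2c|19|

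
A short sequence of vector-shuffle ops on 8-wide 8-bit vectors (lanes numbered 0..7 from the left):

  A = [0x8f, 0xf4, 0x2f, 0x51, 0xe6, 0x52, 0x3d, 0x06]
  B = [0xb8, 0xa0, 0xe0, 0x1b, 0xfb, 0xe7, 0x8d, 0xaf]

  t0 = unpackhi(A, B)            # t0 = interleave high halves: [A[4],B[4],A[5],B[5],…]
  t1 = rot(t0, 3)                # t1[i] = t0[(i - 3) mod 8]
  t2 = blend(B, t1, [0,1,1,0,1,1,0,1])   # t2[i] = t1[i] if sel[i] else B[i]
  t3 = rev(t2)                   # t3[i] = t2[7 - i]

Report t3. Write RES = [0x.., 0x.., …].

  t0: e6 fb 52 e7 3d 8d 06 af
  t1: 8d 06 af e6 fb 52 e7 3d
  t2: b8 06 af 1b fb 52 8d 3d
  t3: 3d 8d 52 fb 1b af 06 b8

RES = [0x3d, 0x8d, 0x52, 0xfb, 0x1b, 0xaf, 0x06, 0xb8]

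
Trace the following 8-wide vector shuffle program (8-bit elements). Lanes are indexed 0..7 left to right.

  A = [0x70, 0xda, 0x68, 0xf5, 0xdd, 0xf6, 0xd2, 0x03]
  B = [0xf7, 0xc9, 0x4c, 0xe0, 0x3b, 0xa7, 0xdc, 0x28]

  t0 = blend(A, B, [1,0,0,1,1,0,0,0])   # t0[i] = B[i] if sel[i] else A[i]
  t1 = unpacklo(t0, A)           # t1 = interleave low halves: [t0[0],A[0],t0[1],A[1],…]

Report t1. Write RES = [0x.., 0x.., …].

RES = [0xf7, 0x70, 0xda, 0xda, 0x68, 0x68, 0xe0, 0xf5]

→ t0 |f7|da|68|e0|3b|f6|d2|03|
→ t1 |f7|70|da|da|68|68|e0|f5|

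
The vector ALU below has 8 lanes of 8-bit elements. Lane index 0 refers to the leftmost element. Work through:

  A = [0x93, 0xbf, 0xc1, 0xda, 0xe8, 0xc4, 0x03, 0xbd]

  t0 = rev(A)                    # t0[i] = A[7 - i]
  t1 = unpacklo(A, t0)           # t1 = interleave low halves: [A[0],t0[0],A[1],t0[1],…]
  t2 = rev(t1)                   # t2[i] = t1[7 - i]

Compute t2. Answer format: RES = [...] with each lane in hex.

RES = [ 0xe8  0xda  0xc4  0xc1  0x03  0xbf  0xbd  0x93 ]

  t0: bd 03 c4 e8 da c1 bf 93
  t1: 93 bd bf 03 c1 c4 da e8
  t2: e8 da c4 c1 03 bf bd 93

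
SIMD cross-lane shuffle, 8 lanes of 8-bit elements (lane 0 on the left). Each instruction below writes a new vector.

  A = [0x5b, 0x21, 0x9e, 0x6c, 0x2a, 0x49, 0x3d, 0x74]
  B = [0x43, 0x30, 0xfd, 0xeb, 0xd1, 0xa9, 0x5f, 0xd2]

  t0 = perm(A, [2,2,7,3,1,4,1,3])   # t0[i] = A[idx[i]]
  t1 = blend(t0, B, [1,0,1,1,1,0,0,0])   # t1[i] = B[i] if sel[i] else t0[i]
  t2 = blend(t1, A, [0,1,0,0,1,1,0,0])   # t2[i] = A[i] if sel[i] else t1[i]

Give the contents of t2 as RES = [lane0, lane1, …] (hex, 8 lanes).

RES = [0x43, 0x21, 0xfd, 0xeb, 0x2a, 0x49, 0x21, 0x6c]

t0 = [0x9e, 0x9e, 0x74, 0x6c, 0x21, 0x2a, 0x21, 0x6c]
t1 = [0x43, 0x9e, 0xfd, 0xeb, 0xd1, 0x2a, 0x21, 0x6c]
t2 = [0x43, 0x21, 0xfd, 0xeb, 0x2a, 0x49, 0x21, 0x6c]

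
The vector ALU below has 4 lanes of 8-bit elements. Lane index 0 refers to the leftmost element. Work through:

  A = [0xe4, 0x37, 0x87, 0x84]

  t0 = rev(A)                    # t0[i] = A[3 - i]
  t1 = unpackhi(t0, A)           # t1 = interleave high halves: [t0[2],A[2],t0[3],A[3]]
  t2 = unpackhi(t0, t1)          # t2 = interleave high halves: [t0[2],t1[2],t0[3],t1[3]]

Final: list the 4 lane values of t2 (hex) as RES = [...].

RES = [0x37, 0xe4, 0xe4, 0x84]

t0 = [0x84, 0x87, 0x37, 0xe4]
t1 = [0x37, 0x87, 0xe4, 0x84]
t2 = [0x37, 0xe4, 0xe4, 0x84]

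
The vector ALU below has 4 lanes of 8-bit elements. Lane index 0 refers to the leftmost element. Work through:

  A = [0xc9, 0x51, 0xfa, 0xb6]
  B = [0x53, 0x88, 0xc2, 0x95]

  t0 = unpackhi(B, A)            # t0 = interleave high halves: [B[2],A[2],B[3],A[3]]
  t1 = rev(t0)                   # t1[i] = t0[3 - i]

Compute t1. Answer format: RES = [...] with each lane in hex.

→ t0 |c2|fa|95|b6|
→ t1 |b6|95|fa|c2|

RES = [ 0xb6  0x95  0xfa  0xc2 ]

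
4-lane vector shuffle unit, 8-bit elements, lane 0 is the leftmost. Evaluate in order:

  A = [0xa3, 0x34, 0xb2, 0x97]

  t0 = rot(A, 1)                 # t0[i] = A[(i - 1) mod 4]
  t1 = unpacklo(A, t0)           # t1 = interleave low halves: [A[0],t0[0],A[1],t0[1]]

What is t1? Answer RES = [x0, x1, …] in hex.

t0 = [0x97, 0xa3, 0x34, 0xb2]
t1 = [0xa3, 0x97, 0x34, 0xa3]

RES = [ 0xa3  0x97  0x34  0xa3 ]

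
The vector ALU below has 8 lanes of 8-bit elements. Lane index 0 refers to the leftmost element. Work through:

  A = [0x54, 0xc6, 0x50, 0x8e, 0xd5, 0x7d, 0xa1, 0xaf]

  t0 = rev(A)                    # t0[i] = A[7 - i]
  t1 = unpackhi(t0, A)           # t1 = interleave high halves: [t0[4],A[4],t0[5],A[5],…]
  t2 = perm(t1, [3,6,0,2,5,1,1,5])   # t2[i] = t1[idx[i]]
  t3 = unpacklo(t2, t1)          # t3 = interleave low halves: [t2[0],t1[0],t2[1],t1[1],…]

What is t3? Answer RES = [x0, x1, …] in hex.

RES = [0x7d, 0x8e, 0x54, 0xd5, 0x8e, 0x50, 0x50, 0x7d]

t0 = [0xaf, 0xa1, 0x7d, 0xd5, 0x8e, 0x50, 0xc6, 0x54]
t1 = [0x8e, 0xd5, 0x50, 0x7d, 0xc6, 0xa1, 0x54, 0xaf]
t2 = [0x7d, 0x54, 0x8e, 0x50, 0xa1, 0xd5, 0xd5, 0xa1]
t3 = [0x7d, 0x8e, 0x54, 0xd5, 0x8e, 0x50, 0x50, 0x7d]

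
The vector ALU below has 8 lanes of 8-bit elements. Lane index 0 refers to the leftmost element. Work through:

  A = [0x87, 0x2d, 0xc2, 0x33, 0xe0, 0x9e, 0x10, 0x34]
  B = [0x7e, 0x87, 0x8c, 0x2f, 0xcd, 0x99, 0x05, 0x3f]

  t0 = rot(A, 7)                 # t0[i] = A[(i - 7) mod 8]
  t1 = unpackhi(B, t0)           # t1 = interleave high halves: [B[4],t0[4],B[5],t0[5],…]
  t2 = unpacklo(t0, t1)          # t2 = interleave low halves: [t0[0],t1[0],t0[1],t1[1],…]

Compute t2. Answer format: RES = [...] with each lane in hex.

t0 = [0x2d, 0xc2, 0x33, 0xe0, 0x9e, 0x10, 0x34, 0x87]
t1 = [0xcd, 0x9e, 0x99, 0x10, 0x05, 0x34, 0x3f, 0x87]
t2 = [0x2d, 0xcd, 0xc2, 0x9e, 0x33, 0x99, 0xe0, 0x10]

RES = [ 0x2d  0xcd  0xc2  0x9e  0x33  0x99  0xe0  0x10 ]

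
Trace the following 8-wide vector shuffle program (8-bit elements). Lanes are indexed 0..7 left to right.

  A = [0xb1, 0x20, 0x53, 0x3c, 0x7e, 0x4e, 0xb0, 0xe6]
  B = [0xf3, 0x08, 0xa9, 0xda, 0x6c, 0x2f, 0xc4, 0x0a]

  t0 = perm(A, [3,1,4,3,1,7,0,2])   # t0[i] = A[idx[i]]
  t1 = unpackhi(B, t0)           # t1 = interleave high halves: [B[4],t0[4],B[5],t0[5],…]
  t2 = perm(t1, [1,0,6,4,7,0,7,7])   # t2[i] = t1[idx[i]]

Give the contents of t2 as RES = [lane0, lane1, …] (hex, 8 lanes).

→ t0 |3c|20|7e|3c|20|e6|b1|53|
→ t1 |6c|20|2f|e6|c4|b1|0a|53|
→ t2 |20|6c|0a|c4|53|6c|53|53|

RES = [0x20, 0x6c, 0x0a, 0xc4, 0x53, 0x6c, 0x53, 0x53]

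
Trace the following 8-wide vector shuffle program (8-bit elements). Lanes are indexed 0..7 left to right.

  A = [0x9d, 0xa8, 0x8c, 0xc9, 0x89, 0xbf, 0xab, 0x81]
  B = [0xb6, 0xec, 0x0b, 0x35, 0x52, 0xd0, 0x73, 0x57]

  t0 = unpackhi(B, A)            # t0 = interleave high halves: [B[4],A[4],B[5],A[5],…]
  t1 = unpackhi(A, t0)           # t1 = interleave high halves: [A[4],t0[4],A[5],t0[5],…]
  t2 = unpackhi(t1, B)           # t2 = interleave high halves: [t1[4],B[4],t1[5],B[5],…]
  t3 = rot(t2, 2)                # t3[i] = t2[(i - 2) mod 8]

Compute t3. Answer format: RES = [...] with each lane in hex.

→ t0 |52|89|d0|bf|73|ab|57|81|
→ t1 |89|73|bf|ab|ab|57|81|81|
→ t2 |ab|52|57|d0|81|73|81|57|
→ t3 |81|57|ab|52|57|d0|81|73|

RES = [ 0x81  0x57  0xab  0x52  0x57  0xd0  0x81  0x73 ]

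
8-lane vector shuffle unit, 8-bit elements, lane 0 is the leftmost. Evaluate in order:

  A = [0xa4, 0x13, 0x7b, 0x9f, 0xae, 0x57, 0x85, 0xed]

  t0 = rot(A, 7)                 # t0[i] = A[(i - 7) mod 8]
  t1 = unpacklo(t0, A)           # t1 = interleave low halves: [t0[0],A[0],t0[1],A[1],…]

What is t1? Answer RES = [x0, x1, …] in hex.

RES = [0x13, 0xa4, 0x7b, 0x13, 0x9f, 0x7b, 0xae, 0x9f]

→ t0 |13|7b|9f|ae|57|85|ed|a4|
→ t1 |13|a4|7b|13|9f|7b|ae|9f|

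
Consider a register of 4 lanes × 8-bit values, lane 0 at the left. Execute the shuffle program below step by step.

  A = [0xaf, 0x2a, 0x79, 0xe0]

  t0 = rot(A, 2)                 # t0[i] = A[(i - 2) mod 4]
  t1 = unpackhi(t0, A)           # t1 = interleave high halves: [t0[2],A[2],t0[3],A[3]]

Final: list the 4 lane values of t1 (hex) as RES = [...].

  t0: 79 e0 af 2a
  t1: af 79 2a e0

RES = [0xaf, 0x79, 0x2a, 0xe0]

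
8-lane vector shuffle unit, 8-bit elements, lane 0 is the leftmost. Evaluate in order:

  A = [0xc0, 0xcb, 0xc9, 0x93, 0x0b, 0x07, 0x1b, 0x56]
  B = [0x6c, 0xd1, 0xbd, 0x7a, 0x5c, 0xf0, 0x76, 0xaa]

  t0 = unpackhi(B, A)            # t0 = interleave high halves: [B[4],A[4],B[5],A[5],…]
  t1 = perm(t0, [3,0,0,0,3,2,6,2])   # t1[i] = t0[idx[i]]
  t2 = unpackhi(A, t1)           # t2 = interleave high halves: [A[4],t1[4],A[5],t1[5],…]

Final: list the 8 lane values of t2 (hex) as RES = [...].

RES = [ 0x0b  0x07  0x07  0xf0  0x1b  0xaa  0x56  0xf0 ]

t0 = [0x5c, 0x0b, 0xf0, 0x07, 0x76, 0x1b, 0xaa, 0x56]
t1 = [0x07, 0x5c, 0x5c, 0x5c, 0x07, 0xf0, 0xaa, 0xf0]
t2 = [0x0b, 0x07, 0x07, 0xf0, 0x1b, 0xaa, 0x56, 0xf0]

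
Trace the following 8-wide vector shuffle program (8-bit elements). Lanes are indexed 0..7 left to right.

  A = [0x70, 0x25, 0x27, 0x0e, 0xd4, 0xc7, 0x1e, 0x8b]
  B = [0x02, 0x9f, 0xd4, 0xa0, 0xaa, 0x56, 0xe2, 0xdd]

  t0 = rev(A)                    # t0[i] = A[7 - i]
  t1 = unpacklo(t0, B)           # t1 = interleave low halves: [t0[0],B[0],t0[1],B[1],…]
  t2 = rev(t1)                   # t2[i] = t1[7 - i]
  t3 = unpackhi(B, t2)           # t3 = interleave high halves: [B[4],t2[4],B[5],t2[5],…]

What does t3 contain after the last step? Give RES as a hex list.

  t0: 8b 1e c7 d4 0e 27 25 70
  t1: 8b 02 1e 9f c7 d4 d4 a0
  t2: a0 d4 d4 c7 9f 1e 02 8b
  t3: aa 9f 56 1e e2 02 dd 8b

RES = [0xaa, 0x9f, 0x56, 0x1e, 0xe2, 0x02, 0xdd, 0x8b]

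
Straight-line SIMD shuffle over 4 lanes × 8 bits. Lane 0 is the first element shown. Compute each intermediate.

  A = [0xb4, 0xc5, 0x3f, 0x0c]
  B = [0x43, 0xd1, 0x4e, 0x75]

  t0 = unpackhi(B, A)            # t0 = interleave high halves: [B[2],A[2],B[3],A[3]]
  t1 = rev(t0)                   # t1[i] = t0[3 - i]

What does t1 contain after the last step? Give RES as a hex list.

t0 = [0x4e, 0x3f, 0x75, 0x0c]
t1 = [0x0c, 0x75, 0x3f, 0x4e]

RES = [ 0x0c  0x75  0x3f  0x4e ]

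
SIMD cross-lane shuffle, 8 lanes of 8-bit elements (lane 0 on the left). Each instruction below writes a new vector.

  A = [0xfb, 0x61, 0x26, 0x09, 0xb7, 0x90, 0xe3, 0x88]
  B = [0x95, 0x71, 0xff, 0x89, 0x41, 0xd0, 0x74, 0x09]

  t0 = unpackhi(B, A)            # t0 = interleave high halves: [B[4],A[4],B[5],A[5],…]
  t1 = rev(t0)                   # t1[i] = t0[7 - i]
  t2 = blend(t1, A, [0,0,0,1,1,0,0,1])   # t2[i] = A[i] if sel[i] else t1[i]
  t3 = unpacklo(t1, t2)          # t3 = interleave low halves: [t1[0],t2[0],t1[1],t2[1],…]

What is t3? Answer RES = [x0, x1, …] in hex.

RES = [0x88, 0x88, 0x09, 0x09, 0xe3, 0xe3, 0x74, 0x09]

t0 = [0x41, 0xb7, 0xd0, 0x90, 0x74, 0xe3, 0x09, 0x88]
t1 = [0x88, 0x09, 0xe3, 0x74, 0x90, 0xd0, 0xb7, 0x41]
t2 = [0x88, 0x09, 0xe3, 0x09, 0xb7, 0xd0, 0xb7, 0x88]
t3 = [0x88, 0x88, 0x09, 0x09, 0xe3, 0xe3, 0x74, 0x09]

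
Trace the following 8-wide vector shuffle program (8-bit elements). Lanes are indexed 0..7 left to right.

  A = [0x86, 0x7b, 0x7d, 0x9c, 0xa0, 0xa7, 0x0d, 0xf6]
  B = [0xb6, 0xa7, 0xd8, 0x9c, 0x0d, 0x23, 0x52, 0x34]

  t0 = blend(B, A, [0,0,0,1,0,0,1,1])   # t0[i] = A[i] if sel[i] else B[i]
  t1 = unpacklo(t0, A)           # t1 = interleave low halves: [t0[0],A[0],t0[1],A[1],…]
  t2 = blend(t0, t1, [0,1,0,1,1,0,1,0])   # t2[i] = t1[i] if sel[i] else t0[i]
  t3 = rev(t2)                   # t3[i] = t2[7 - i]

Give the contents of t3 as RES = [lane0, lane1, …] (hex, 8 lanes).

RES = [ 0xf6  0x9c  0x23  0xd8  0x7b  0xd8  0x86  0xb6 ]

t0 = [0xb6, 0xa7, 0xd8, 0x9c, 0x0d, 0x23, 0x0d, 0xf6]
t1 = [0xb6, 0x86, 0xa7, 0x7b, 0xd8, 0x7d, 0x9c, 0x9c]
t2 = [0xb6, 0x86, 0xd8, 0x7b, 0xd8, 0x23, 0x9c, 0xf6]
t3 = [0xf6, 0x9c, 0x23, 0xd8, 0x7b, 0xd8, 0x86, 0xb6]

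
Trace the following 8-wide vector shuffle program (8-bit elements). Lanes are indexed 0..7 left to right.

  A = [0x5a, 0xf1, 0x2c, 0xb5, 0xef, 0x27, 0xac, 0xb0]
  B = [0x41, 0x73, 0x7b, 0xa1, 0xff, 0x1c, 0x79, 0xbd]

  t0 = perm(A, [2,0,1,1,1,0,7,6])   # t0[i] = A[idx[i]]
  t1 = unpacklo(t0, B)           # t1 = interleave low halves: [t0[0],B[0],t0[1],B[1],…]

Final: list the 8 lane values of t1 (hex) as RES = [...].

RES = [0x2c, 0x41, 0x5a, 0x73, 0xf1, 0x7b, 0xf1, 0xa1]

→ t0 |2c|5a|f1|f1|f1|5a|b0|ac|
→ t1 |2c|41|5a|73|f1|7b|f1|a1|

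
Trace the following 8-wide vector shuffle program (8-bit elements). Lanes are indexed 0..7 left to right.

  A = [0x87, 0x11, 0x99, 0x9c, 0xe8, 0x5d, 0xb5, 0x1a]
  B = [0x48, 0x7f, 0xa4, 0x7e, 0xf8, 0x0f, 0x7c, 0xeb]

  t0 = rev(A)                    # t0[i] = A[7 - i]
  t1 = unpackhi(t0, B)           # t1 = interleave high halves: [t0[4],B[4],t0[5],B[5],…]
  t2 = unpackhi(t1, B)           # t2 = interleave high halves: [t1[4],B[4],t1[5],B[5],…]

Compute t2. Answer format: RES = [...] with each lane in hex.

RES = [ 0x11  0xf8  0x7c  0x0f  0x87  0x7c  0xeb  0xeb ]

t0 = [0x1a, 0xb5, 0x5d, 0xe8, 0x9c, 0x99, 0x11, 0x87]
t1 = [0x9c, 0xf8, 0x99, 0x0f, 0x11, 0x7c, 0x87, 0xeb]
t2 = [0x11, 0xf8, 0x7c, 0x0f, 0x87, 0x7c, 0xeb, 0xeb]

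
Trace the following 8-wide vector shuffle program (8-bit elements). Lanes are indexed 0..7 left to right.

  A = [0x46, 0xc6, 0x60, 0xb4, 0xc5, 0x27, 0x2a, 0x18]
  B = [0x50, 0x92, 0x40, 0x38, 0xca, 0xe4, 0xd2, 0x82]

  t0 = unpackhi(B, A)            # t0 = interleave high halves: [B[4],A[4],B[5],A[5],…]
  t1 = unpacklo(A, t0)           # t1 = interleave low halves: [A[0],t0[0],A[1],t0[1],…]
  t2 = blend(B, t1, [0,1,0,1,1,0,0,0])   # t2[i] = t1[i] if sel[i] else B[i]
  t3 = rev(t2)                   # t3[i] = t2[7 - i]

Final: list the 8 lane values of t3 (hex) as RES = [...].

t0 = [0xca, 0xc5, 0xe4, 0x27, 0xd2, 0x2a, 0x82, 0x18]
t1 = [0x46, 0xca, 0xc6, 0xc5, 0x60, 0xe4, 0xb4, 0x27]
t2 = [0x50, 0xca, 0x40, 0xc5, 0x60, 0xe4, 0xd2, 0x82]
t3 = [0x82, 0xd2, 0xe4, 0x60, 0xc5, 0x40, 0xca, 0x50]

RES = [0x82, 0xd2, 0xe4, 0x60, 0xc5, 0x40, 0xca, 0x50]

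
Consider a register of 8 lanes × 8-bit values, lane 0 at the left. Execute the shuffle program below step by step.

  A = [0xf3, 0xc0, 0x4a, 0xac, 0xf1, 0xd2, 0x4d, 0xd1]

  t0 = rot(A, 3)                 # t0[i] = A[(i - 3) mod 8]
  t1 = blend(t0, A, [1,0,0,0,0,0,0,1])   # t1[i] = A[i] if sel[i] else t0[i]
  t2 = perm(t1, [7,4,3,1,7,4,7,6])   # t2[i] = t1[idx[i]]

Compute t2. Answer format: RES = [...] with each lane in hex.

t0 = [0xd2, 0x4d, 0xd1, 0xf3, 0xc0, 0x4a, 0xac, 0xf1]
t1 = [0xf3, 0x4d, 0xd1, 0xf3, 0xc0, 0x4a, 0xac, 0xd1]
t2 = [0xd1, 0xc0, 0xf3, 0x4d, 0xd1, 0xc0, 0xd1, 0xac]

RES = [0xd1, 0xc0, 0xf3, 0x4d, 0xd1, 0xc0, 0xd1, 0xac]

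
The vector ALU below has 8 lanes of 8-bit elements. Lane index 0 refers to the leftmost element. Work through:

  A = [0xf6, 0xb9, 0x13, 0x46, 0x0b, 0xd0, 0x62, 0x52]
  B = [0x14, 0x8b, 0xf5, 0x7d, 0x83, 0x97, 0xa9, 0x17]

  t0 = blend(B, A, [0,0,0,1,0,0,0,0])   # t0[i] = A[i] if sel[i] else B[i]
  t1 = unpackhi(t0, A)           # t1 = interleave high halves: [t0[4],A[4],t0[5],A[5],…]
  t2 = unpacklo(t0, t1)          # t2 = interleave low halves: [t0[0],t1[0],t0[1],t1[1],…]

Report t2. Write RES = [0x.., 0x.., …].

RES = [ 0x14  0x83  0x8b  0x0b  0xf5  0x97  0x46  0xd0 ]

  t0: 14 8b f5 46 83 97 a9 17
  t1: 83 0b 97 d0 a9 62 17 52
  t2: 14 83 8b 0b f5 97 46 d0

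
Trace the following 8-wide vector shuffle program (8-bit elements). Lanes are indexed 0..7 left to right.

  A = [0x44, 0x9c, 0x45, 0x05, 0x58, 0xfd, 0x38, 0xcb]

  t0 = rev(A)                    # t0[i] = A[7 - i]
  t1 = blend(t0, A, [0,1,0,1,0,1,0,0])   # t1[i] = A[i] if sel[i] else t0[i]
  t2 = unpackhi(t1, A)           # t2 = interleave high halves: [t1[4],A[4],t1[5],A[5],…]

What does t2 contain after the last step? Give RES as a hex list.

→ t0 |cb|38|fd|58|05|45|9c|44|
→ t1 |cb|9c|fd|05|05|fd|9c|44|
→ t2 |05|58|fd|fd|9c|38|44|cb|

RES = [ 0x05  0x58  0xfd  0xfd  0x9c  0x38  0x44  0xcb ]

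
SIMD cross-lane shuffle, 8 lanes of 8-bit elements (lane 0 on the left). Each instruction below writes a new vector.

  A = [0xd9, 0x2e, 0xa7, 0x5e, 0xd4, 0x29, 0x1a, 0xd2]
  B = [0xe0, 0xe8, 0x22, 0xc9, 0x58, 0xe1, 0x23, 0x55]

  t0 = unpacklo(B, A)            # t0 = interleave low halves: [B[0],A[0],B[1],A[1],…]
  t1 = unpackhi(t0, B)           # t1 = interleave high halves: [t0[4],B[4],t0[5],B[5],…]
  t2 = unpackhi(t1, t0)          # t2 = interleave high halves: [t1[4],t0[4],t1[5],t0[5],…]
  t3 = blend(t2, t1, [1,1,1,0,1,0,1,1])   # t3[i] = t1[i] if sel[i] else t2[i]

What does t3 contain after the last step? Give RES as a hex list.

RES = [0x22, 0x58, 0xa7, 0xa7, 0xc9, 0xc9, 0x5e, 0x55]

→ t0 |e0|d9|e8|2e|22|a7|c9|5e|
→ t1 |22|58|a7|e1|c9|23|5e|55|
→ t2 |c9|22|23|a7|5e|c9|55|5e|
→ t3 |22|58|a7|a7|c9|c9|5e|55|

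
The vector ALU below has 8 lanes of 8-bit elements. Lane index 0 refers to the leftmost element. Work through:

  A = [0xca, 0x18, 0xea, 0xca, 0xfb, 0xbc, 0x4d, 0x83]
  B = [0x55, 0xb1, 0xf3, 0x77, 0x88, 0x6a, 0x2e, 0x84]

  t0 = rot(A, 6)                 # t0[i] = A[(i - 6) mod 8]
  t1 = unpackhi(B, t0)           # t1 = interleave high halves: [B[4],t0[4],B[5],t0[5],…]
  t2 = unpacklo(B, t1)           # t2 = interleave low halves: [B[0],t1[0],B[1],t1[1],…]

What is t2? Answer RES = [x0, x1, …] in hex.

→ t0 |ea|ca|fb|bc|4d|83|ca|18|
→ t1 |88|4d|6a|83|2e|ca|84|18|
→ t2 |55|88|b1|4d|f3|6a|77|83|

RES = [0x55, 0x88, 0xb1, 0x4d, 0xf3, 0x6a, 0x77, 0x83]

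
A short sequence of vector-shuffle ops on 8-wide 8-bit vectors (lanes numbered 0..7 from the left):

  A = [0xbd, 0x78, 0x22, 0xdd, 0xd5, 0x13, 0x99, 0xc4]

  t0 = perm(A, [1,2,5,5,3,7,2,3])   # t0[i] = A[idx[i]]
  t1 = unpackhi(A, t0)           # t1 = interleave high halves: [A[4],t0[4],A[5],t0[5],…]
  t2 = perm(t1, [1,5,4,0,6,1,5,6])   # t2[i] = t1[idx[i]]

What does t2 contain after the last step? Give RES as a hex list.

RES = [ 0xdd  0x22  0x99  0xd5  0xc4  0xdd  0x22  0xc4 ]

t0 = [0x78, 0x22, 0x13, 0x13, 0xdd, 0xc4, 0x22, 0xdd]
t1 = [0xd5, 0xdd, 0x13, 0xc4, 0x99, 0x22, 0xc4, 0xdd]
t2 = [0xdd, 0x22, 0x99, 0xd5, 0xc4, 0xdd, 0x22, 0xc4]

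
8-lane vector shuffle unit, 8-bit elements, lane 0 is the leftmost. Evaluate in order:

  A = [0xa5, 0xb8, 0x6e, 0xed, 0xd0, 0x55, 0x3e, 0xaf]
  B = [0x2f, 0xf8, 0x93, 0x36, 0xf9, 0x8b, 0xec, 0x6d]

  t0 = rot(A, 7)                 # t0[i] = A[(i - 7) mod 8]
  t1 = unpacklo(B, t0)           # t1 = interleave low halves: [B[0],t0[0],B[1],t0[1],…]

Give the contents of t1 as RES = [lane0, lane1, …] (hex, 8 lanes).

t0 = [0xb8, 0x6e, 0xed, 0xd0, 0x55, 0x3e, 0xaf, 0xa5]
t1 = [0x2f, 0xb8, 0xf8, 0x6e, 0x93, 0xed, 0x36, 0xd0]

RES = [ 0x2f  0xb8  0xf8  0x6e  0x93  0xed  0x36  0xd0 ]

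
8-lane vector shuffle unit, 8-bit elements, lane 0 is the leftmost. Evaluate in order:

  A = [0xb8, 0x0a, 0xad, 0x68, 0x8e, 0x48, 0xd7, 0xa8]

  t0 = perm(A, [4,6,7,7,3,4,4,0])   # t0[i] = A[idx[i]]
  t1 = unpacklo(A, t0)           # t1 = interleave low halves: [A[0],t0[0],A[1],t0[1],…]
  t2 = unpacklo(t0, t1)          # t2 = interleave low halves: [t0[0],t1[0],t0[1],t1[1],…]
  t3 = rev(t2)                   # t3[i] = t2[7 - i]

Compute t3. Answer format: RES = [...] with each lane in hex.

RES = [0xd7, 0xa8, 0x0a, 0xa8, 0x8e, 0xd7, 0xb8, 0x8e]

→ t0 |8e|d7|a8|a8|68|8e|8e|b8|
→ t1 |b8|8e|0a|d7|ad|a8|68|a8|
→ t2 |8e|b8|d7|8e|a8|0a|a8|d7|
→ t3 |d7|a8|0a|a8|8e|d7|b8|8e|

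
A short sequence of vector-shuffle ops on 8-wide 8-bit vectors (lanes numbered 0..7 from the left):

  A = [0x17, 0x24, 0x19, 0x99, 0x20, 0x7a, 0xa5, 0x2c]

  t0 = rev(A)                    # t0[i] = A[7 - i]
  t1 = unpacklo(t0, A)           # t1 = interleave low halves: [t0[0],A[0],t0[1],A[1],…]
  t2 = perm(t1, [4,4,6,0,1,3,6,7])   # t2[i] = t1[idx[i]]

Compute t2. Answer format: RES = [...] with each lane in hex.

  t0: 2c a5 7a 20 99 19 24 17
  t1: 2c 17 a5 24 7a 19 20 99
  t2: 7a 7a 20 2c 17 24 20 99

RES = [0x7a, 0x7a, 0x20, 0x2c, 0x17, 0x24, 0x20, 0x99]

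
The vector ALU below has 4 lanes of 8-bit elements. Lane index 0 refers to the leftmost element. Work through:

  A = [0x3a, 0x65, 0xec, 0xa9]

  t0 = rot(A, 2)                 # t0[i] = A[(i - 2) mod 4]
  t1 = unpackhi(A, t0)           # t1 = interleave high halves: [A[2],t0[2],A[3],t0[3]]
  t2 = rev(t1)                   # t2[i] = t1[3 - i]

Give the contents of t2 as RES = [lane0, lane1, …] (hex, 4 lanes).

t0 = [0xec, 0xa9, 0x3a, 0x65]
t1 = [0xec, 0x3a, 0xa9, 0x65]
t2 = [0x65, 0xa9, 0x3a, 0xec]

RES = [ 0x65  0xa9  0x3a  0xec ]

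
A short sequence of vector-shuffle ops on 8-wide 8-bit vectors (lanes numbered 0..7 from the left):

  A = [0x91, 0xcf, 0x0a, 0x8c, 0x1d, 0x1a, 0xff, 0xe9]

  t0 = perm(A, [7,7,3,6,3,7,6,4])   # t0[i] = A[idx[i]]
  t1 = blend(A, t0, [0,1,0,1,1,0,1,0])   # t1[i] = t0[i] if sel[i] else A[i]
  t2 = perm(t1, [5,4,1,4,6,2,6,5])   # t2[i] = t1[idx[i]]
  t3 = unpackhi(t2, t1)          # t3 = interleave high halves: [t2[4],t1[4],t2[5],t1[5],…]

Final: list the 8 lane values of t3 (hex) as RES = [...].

t0 = [0xe9, 0xe9, 0x8c, 0xff, 0x8c, 0xe9, 0xff, 0x1d]
t1 = [0x91, 0xe9, 0x0a, 0xff, 0x8c, 0x1a, 0xff, 0xe9]
t2 = [0x1a, 0x8c, 0xe9, 0x8c, 0xff, 0x0a, 0xff, 0x1a]
t3 = [0xff, 0x8c, 0x0a, 0x1a, 0xff, 0xff, 0x1a, 0xe9]

RES = [0xff, 0x8c, 0x0a, 0x1a, 0xff, 0xff, 0x1a, 0xe9]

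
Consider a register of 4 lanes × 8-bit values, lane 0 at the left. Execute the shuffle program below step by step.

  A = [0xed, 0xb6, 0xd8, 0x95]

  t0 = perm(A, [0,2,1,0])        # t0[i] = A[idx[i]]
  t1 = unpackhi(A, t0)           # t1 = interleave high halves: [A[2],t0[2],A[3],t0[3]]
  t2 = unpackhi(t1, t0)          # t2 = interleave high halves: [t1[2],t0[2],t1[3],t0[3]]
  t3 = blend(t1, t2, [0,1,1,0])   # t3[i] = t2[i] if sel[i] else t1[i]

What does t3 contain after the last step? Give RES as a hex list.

RES = [0xd8, 0xb6, 0xed, 0xed]

t0 = [0xed, 0xd8, 0xb6, 0xed]
t1 = [0xd8, 0xb6, 0x95, 0xed]
t2 = [0x95, 0xb6, 0xed, 0xed]
t3 = [0xd8, 0xb6, 0xed, 0xed]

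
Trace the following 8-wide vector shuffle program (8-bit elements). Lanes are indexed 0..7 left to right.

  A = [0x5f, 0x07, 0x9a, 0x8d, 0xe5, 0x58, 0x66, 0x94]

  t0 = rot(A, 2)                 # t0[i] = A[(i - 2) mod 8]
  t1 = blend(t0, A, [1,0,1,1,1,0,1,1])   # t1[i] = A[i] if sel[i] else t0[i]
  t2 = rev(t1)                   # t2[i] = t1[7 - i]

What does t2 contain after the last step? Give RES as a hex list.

RES = [ 0x94  0x66  0x8d  0xe5  0x8d  0x9a  0x94  0x5f ]

→ t0 |66|94|5f|07|9a|8d|e5|58|
→ t1 |5f|94|9a|8d|e5|8d|66|94|
→ t2 |94|66|8d|e5|8d|9a|94|5f|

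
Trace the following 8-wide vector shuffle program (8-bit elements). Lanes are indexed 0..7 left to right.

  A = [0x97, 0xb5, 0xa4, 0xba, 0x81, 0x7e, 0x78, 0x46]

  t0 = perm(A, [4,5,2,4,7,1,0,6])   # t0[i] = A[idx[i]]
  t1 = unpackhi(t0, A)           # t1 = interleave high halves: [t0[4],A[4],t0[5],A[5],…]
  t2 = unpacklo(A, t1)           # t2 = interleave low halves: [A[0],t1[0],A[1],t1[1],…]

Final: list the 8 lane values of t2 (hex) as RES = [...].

RES = [ 0x97  0x46  0xb5  0x81  0xa4  0xb5  0xba  0x7e ]

  t0: 81 7e a4 81 46 b5 97 78
  t1: 46 81 b5 7e 97 78 78 46
  t2: 97 46 b5 81 a4 b5 ba 7e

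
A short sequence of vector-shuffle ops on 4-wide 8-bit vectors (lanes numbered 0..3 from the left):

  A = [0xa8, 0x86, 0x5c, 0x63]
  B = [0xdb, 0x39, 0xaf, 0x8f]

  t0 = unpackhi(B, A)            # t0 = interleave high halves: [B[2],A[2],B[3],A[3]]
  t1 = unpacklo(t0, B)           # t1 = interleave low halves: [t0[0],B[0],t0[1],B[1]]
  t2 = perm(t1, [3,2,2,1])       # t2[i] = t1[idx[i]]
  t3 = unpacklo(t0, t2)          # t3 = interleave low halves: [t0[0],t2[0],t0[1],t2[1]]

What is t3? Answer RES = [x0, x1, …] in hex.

  t0: af 5c 8f 63
  t1: af db 5c 39
  t2: 39 5c 5c db
  t3: af 39 5c 5c

RES = [ 0xaf  0x39  0x5c  0x5c ]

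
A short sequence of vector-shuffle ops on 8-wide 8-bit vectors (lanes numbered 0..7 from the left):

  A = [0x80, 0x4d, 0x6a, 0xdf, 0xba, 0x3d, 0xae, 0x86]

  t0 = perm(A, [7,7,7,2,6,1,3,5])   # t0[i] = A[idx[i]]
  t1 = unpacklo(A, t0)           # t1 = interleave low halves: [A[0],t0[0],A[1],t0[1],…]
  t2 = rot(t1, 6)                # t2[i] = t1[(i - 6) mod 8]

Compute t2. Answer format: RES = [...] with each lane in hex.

→ t0 |86|86|86|6a|ae|4d|df|3d|
→ t1 |80|86|4d|86|6a|86|df|6a|
→ t2 |4d|86|6a|86|df|6a|80|86|

RES = [0x4d, 0x86, 0x6a, 0x86, 0xdf, 0x6a, 0x80, 0x86]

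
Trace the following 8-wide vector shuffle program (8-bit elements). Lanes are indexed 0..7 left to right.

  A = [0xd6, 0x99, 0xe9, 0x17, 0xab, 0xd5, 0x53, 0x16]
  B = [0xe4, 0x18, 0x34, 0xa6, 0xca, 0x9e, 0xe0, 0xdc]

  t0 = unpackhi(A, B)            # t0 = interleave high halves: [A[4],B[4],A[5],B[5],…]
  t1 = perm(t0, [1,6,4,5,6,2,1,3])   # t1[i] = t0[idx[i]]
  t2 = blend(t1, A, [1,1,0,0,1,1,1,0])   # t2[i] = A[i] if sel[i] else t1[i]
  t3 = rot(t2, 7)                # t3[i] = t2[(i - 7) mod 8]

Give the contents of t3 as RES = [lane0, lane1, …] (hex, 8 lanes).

t0 = [0xab, 0xca, 0xd5, 0x9e, 0x53, 0xe0, 0x16, 0xdc]
t1 = [0xca, 0x16, 0x53, 0xe0, 0x16, 0xd5, 0xca, 0x9e]
t2 = [0xd6, 0x99, 0x53, 0xe0, 0xab, 0xd5, 0x53, 0x9e]
t3 = [0x99, 0x53, 0xe0, 0xab, 0xd5, 0x53, 0x9e, 0xd6]

RES = [ 0x99  0x53  0xe0  0xab  0xd5  0x53  0x9e  0xd6 ]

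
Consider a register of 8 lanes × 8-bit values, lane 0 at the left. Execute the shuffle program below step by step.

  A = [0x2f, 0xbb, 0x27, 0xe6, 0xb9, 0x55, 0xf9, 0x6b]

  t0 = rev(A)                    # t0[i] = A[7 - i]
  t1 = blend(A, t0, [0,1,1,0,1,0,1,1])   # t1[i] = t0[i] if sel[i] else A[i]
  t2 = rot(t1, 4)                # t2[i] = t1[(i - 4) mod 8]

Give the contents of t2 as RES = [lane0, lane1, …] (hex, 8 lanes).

→ t0 |6b|f9|55|b9|e6|27|bb|2f|
→ t1 |2f|f9|55|e6|e6|55|bb|2f|
→ t2 |e6|55|bb|2f|2f|f9|55|e6|

RES = [ 0xe6  0x55  0xbb  0x2f  0x2f  0xf9  0x55  0xe6 ]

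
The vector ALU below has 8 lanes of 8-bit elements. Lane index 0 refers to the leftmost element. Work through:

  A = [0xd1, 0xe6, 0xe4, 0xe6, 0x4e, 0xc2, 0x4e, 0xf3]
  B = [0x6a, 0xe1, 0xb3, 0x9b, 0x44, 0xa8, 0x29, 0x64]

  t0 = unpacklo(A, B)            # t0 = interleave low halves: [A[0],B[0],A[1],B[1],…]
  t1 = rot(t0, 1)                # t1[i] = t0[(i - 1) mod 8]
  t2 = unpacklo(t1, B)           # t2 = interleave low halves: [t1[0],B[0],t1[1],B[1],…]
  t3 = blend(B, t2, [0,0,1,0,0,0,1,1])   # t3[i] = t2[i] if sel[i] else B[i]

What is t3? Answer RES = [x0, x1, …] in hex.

RES = [ 0x6a  0xe1  0xd1  0x9b  0x44  0xa8  0xe6  0x9b ]

t0 = [0xd1, 0x6a, 0xe6, 0xe1, 0xe4, 0xb3, 0xe6, 0x9b]
t1 = [0x9b, 0xd1, 0x6a, 0xe6, 0xe1, 0xe4, 0xb3, 0xe6]
t2 = [0x9b, 0x6a, 0xd1, 0xe1, 0x6a, 0xb3, 0xe6, 0x9b]
t3 = [0x6a, 0xe1, 0xd1, 0x9b, 0x44, 0xa8, 0xe6, 0x9b]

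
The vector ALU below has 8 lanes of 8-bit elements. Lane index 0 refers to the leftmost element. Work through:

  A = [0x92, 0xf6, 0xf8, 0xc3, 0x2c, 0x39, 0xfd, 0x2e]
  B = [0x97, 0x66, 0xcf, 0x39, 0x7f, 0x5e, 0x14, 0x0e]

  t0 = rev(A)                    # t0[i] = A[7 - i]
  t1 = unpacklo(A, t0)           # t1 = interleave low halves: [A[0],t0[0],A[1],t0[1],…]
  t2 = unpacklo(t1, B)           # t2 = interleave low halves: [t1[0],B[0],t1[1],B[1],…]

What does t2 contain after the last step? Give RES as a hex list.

  t0: 2e fd 39 2c c3 f8 f6 92
  t1: 92 2e f6 fd f8 39 c3 2c
  t2: 92 97 2e 66 f6 cf fd 39

RES = [0x92, 0x97, 0x2e, 0x66, 0xf6, 0xcf, 0xfd, 0x39]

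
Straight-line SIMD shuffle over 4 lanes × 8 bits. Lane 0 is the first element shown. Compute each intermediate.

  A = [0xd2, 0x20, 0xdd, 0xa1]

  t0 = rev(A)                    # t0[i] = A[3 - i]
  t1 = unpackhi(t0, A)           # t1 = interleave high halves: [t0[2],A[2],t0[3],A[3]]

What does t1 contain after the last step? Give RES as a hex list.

RES = [0x20, 0xdd, 0xd2, 0xa1]

→ t0 |a1|dd|20|d2|
→ t1 |20|dd|d2|a1|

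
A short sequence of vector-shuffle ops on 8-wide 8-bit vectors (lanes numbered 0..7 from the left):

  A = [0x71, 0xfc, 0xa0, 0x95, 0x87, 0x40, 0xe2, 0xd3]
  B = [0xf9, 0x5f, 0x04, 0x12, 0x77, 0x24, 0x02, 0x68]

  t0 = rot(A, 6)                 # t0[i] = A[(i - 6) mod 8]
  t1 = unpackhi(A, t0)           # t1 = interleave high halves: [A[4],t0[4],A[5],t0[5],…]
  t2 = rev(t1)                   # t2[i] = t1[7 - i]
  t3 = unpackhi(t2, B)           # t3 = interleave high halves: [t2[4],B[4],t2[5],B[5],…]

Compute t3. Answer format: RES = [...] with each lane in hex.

  t0: a0 95 87 40 e2 d3 71 fc
  t1: 87 e2 40 d3 e2 71 d3 fc
  t2: fc d3 71 e2 d3 40 e2 87
  t3: d3 77 40 24 e2 02 87 68

RES = [0xd3, 0x77, 0x40, 0x24, 0xe2, 0x02, 0x87, 0x68]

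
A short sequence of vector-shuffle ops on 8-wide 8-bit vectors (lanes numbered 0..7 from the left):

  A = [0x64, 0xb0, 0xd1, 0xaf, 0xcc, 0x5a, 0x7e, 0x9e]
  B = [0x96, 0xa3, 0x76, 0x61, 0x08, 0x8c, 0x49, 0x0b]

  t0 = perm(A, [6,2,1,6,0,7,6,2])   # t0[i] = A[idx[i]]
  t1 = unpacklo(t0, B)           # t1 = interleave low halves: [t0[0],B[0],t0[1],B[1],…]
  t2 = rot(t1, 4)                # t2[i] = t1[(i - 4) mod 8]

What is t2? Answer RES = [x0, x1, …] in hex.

t0 = [0x7e, 0xd1, 0xb0, 0x7e, 0x64, 0x9e, 0x7e, 0xd1]
t1 = [0x7e, 0x96, 0xd1, 0xa3, 0xb0, 0x76, 0x7e, 0x61]
t2 = [0xb0, 0x76, 0x7e, 0x61, 0x7e, 0x96, 0xd1, 0xa3]

RES = [0xb0, 0x76, 0x7e, 0x61, 0x7e, 0x96, 0xd1, 0xa3]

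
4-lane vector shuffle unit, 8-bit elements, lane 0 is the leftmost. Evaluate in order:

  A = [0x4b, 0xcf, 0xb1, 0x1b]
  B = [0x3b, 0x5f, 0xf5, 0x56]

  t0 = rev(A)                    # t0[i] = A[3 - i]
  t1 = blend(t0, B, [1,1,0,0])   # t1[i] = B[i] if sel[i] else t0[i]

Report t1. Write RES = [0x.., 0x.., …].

RES = [ 0x3b  0x5f  0xcf  0x4b ]

  t0: 1b b1 cf 4b
  t1: 3b 5f cf 4b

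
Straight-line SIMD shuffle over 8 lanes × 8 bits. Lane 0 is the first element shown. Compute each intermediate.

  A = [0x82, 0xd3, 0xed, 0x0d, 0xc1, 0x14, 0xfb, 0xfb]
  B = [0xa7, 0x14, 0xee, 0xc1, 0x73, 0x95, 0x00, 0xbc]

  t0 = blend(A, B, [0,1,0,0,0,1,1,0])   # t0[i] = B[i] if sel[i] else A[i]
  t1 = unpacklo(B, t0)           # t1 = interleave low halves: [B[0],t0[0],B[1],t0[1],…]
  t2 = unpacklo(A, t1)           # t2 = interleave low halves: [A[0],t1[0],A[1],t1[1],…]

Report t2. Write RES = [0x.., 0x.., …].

→ t0 |82|14|ed|0d|c1|95|00|fb|
→ t1 |a7|82|14|14|ee|ed|c1|0d|
→ t2 |82|a7|d3|82|ed|14|0d|14|

RES = [0x82, 0xa7, 0xd3, 0x82, 0xed, 0x14, 0x0d, 0x14]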